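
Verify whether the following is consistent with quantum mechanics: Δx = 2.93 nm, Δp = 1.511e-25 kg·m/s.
Yes, it satisfies the uncertainty principle.

Calculate the product ΔxΔp:
ΔxΔp = (2.930e-09 m) × (1.511e-25 kg·m/s)
ΔxΔp = 4.427e-34 J·s

Compare to the minimum allowed value ℏ/2:
ℏ/2 = 5.273e-35 J·s

Since ΔxΔp = 4.427e-34 J·s ≥ 5.273e-35 J·s = ℏ/2,
the measurement satisfies the uncertainty principle.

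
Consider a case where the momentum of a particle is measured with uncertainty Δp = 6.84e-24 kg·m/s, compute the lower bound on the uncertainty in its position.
7.709 pm

Using the Heisenberg uncertainty principle:
ΔxΔp ≥ ℏ/2

The minimum uncertainty in position is:
Δx_min = ℏ/(2Δp)
Δx_min = (1.055e-34 J·s) / (2 × 6.840e-24 kg·m/s)
Δx_min = 7.709e-12 m = 7.709 pm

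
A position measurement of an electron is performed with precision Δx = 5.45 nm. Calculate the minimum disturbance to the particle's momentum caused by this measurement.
9.675 × 10^-27 kg·m/s

The uncertainty principle implies that measuring position disturbs momentum:
ΔxΔp ≥ ℏ/2

When we measure position with precision Δx, we necessarily introduce a momentum uncertainty:
Δp ≥ ℏ/(2Δx)
Δp_min = (1.055e-34 J·s) / (2 × 5.450e-09 m)
Δp_min = 9.675e-27 kg·m/s

The more precisely we measure position, the greater the momentum disturbance.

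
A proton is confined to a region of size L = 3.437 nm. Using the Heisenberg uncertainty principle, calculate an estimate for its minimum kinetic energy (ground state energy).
439.132 neV

Using the uncertainty principle to estimate ground state energy:

1. The position uncertainty is approximately the confinement size:
   Δx ≈ L = 3.437e-09 m

2. From ΔxΔp ≥ ℏ/2, the minimum momentum uncertainty is:
   Δp ≈ ℏ/(2L) = 1.534e-26 kg·m/s

3. The kinetic energy is approximately:
   KE ≈ (Δp)²/(2m) = (1.534e-26)²/(2 × 1.673e-27 kg)
   KE ≈ 7.036e-26 J = 439.132 neV

This is an order-of-magnitude estimate of the ground state energy.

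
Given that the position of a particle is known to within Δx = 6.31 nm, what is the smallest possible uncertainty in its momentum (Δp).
8.356 × 10^-27 kg·m/s

Using the Heisenberg uncertainty principle:
ΔxΔp ≥ ℏ/2

The minimum uncertainty in momentum is:
Δp_min = ℏ/(2Δx)
Δp_min = (1.055e-34 J·s) / (2 × 6.310e-09 m)
Δp_min = 8.356e-27 kg·m/s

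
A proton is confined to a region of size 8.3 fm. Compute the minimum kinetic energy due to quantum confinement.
75.301 keV

Using the uncertainty principle:

1. Position uncertainty: Δx ≈ 8.300e-15 m
2. Minimum momentum uncertainty: Δp = ℏ/(2Δx) = 6.353e-21 kg·m/s
3. Minimum kinetic energy:
   KE = (Δp)²/(2m) = (6.353e-21)²/(2 × 1.673e-27 kg)
   KE = 1.206e-14 J = 75.301 keV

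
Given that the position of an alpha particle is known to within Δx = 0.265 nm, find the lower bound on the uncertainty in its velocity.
29.945 m/s

Using the Heisenberg uncertainty principle and Δp = mΔv:
ΔxΔp ≥ ℏ/2
Δx(mΔv) ≥ ℏ/2

The minimum uncertainty in velocity is:
Δv_min = ℏ/(2mΔx)
Δv_min = (1.055e-34 J·s) / (2 × 6.645e-27 kg × 2.650e-10 m)
Δv_min = 2.995e+01 m/s = 29.945 m/s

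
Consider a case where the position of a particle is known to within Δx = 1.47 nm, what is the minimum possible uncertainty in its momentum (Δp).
3.587 × 10^-26 kg·m/s

Using the Heisenberg uncertainty principle:
ΔxΔp ≥ ℏ/2

The minimum uncertainty in momentum is:
Δp_min = ℏ/(2Δx)
Δp_min = (1.055e-34 J·s) / (2 × 1.470e-09 m)
Δp_min = 3.587e-26 kg·m/s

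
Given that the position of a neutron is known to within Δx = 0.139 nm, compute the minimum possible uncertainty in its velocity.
226.483 m/s

Using the Heisenberg uncertainty principle and Δp = mΔv:
ΔxΔp ≥ ℏ/2
Δx(mΔv) ≥ ℏ/2

The minimum uncertainty in velocity is:
Δv_min = ℏ/(2mΔx)
Δv_min = (1.055e-34 J·s) / (2 × 1.675e-27 kg × 1.390e-10 m)
Δv_min = 2.265e+02 m/s = 226.483 m/s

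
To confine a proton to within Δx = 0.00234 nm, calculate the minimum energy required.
947.376 meV

Localizing a particle requires giving it sufficient momentum uncertainty:

1. From uncertainty principle: Δp ≥ ℏ/(2Δx)
   Δp_min = (1.055e-34 J·s) / (2 × 2.340e-12 m)
   Δp_min = 2.253e-23 kg·m/s

2. This momentum uncertainty corresponds to kinetic energy:
   KE ≈ (Δp)²/(2m) = (2.253e-23)²/(2 × 1.673e-27 kg)
   KE = 1.518e-19 J = 947.376 meV

Tighter localization requires more energy.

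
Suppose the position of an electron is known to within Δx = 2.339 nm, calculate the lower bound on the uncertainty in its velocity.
24.747 km/s

Using the Heisenberg uncertainty principle and Δp = mΔv:
ΔxΔp ≥ ℏ/2
Δx(mΔv) ≥ ℏ/2

The minimum uncertainty in velocity is:
Δv_min = ℏ/(2mΔx)
Δv_min = (1.055e-34 J·s) / (2 × 9.109e-31 kg × 2.339e-09 m)
Δv_min = 2.475e+04 m/s = 24.747 km/s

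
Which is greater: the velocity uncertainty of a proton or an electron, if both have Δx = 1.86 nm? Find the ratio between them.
The electron has the larger minimum velocity uncertainty, by a ratio of 1836.2.

For both particles, Δp_min = ℏ/(2Δx) = 2.835e-26 kg·m/s (same for both).

The velocity uncertainty is Δv = Δp/m:
- proton: Δv = 2.835e-26 / 1.673e-27 = 1.695e+01 m/s = 16.949 m/s
- electron: Δv = 2.835e-26 / 9.109e-31 = 3.112e+04 m/s = 31.120 km/s

Ratio: 3.112e+04 / 1.695e+01 = 1836.2

The lighter particle has larger velocity uncertainty because Δv ∝ 1/m.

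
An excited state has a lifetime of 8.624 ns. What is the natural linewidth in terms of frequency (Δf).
9.227 MHz

Using the energy-time uncertainty principle and E = hf:
ΔEΔt ≥ ℏ/2
hΔf·Δt ≥ ℏ/2

The minimum frequency uncertainty is:
Δf = ℏ/(2hτ) = 1/(4πτ)
Δf = 1/(4π × 8.624e-09 s)
Δf = 9.227e+06 Hz = 9.227 MHz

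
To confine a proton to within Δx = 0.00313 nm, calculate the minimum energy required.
529.499 meV

Localizing a particle requires giving it sufficient momentum uncertainty:

1. From uncertainty principle: Δp ≥ ℏ/(2Δx)
   Δp_min = (1.055e-34 J·s) / (2 × 3.130e-12 m)
   Δp_min = 1.685e-23 kg·m/s

2. This momentum uncertainty corresponds to kinetic energy:
   KE ≈ (Δp)²/(2m) = (1.685e-23)²/(2 × 1.673e-27 kg)
   KE = 8.484e-20 J = 529.499 meV

Tighter localization requires more energy.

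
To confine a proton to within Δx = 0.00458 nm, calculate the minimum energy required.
247.299 meV

Localizing a particle requires giving it sufficient momentum uncertainty:

1. From uncertainty principle: Δp ≥ ℏ/(2Δx)
   Δp_min = (1.055e-34 J·s) / (2 × 4.580e-12 m)
   Δp_min = 1.151e-23 kg·m/s

2. This momentum uncertainty corresponds to kinetic energy:
   KE ≈ (Δp)²/(2m) = (1.151e-23)²/(2 × 1.673e-27 kg)
   KE = 3.962e-20 J = 247.299 meV

Tighter localization requires more energy.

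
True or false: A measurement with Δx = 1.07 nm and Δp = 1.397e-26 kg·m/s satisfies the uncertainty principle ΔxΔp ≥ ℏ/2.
No, it violates the uncertainty principle (impossible measurement).

Calculate the product ΔxΔp:
ΔxΔp = (1.070e-09 m) × (1.397e-26 kg·m/s)
ΔxΔp = 1.495e-35 J·s

Compare to the minimum allowed value ℏ/2:
ℏ/2 = 5.273e-35 J·s

Since ΔxΔp = 1.495e-35 J·s < 5.273e-35 J·s = ℏ/2,
the measurement violates the uncertainty principle.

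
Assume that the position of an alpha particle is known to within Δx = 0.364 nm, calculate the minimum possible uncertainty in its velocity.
21.801 m/s

Using the Heisenberg uncertainty principle and Δp = mΔv:
ΔxΔp ≥ ℏ/2
Δx(mΔv) ≥ ℏ/2

The minimum uncertainty in velocity is:
Δv_min = ℏ/(2mΔx)
Δv_min = (1.055e-34 J·s) / (2 × 6.645e-27 kg × 3.640e-10 m)
Δv_min = 2.180e+01 m/s = 21.801 m/s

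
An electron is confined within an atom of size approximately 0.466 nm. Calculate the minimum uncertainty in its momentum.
1.132 × 10^-25 kg·m/s

Using the Heisenberg uncertainty principle:
ΔxΔp ≥ ℏ/2

With Δx ≈ L = 4.660e-10 m (the confinement size):
Δp_min = ℏ/(2Δx)
Δp_min = (1.055e-34 J·s) / (2 × 4.660e-10 m)
Δp_min = 1.132e-25 kg·m/s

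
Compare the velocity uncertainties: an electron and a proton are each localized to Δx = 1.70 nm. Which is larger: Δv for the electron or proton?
The electron has the larger minimum velocity uncertainty, by a ratio of 1836.2.

For both particles, Δp_min = ℏ/(2Δx) = 3.102e-26 kg·m/s (same for both).

The velocity uncertainty is Δv = Δp/m:
- electron: Δv = 3.102e-26 / 9.109e-31 = 3.405e+04 m/s = 34.049 km/s
- proton: Δv = 3.102e-26 / 1.673e-27 = 1.854e+01 m/s = 18.544 m/s

Ratio: 3.405e+04 / 1.854e+01 = 1836.2

The lighter particle has larger velocity uncertainty because Δv ∝ 1/m.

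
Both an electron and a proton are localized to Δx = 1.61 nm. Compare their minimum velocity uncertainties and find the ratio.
The electron has the larger minimum velocity uncertainty, by a ratio of 1836.2.

For both particles, Δp_min = ℏ/(2Δx) = 3.275e-26 kg·m/s (same for both).

The velocity uncertainty is Δv = Δp/m:
- electron: Δv = 3.275e-26 / 9.109e-31 = 3.595e+04 m/s = 35.953 km/s
- proton: Δv = 3.275e-26 / 1.673e-27 = 1.958e+01 m/s = 19.580 m/s

Ratio: 3.595e+04 / 1.958e+01 = 1836.2

The lighter particle has larger velocity uncertainty because Δv ∝ 1/m.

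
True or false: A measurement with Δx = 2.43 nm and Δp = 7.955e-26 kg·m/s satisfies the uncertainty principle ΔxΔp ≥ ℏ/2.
Yes, it satisfies the uncertainty principle.

Calculate the product ΔxΔp:
ΔxΔp = (2.430e-09 m) × (7.955e-26 kg·m/s)
ΔxΔp = 1.933e-34 J·s

Compare to the minimum allowed value ℏ/2:
ℏ/2 = 5.273e-35 J·s

Since ΔxΔp = 1.933e-34 J·s ≥ 5.273e-35 J·s = ℏ/2,
the measurement satisfies the uncertainty principle.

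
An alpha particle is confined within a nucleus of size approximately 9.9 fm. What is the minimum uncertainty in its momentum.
5.326 × 10^-21 kg·m/s

Using the Heisenberg uncertainty principle:
ΔxΔp ≥ ℏ/2

With Δx ≈ L = 9.900e-15 m (the confinement size):
Δp_min = ℏ/(2Δx)
Δp_min = (1.055e-34 J·s) / (2 × 9.900e-15 m)
Δp_min = 5.326e-21 kg·m/s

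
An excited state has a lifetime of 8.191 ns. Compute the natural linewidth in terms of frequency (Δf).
9.715 MHz

Using the energy-time uncertainty principle and E = hf:
ΔEΔt ≥ ℏ/2
hΔf·Δt ≥ ℏ/2

The minimum frequency uncertainty is:
Δf = ℏ/(2hτ) = 1/(4πτ)
Δf = 1/(4π × 8.191e-09 s)
Δf = 9.715e+06 Hz = 9.715 MHz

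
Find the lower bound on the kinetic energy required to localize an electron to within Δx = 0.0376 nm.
6.737 eV

Localizing a particle requires giving it sufficient momentum uncertainty:

1. From uncertainty principle: Δp ≥ ℏ/(2Δx)
   Δp_min = (1.055e-34 J·s) / (2 × 3.760e-11 m)
   Δp_min = 1.402e-24 kg·m/s

2. This momentum uncertainty corresponds to kinetic energy:
   KE ≈ (Δp)²/(2m) = (1.402e-24)²/(2 × 9.109e-31 kg)
   KE = 1.079e-18 J = 6.737 eV

Tighter localization requires more energy.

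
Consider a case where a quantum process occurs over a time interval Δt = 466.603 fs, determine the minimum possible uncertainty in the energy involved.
705.323 μeV

Using the energy-time uncertainty principle:
ΔEΔt ≥ ℏ/2

The minimum uncertainty in energy is:
ΔE_min = ℏ/(2Δt)
ΔE_min = (1.055e-34 J·s) / (2 × 4.666e-13 s)
ΔE_min = 1.130e-22 J = 705.323 μeV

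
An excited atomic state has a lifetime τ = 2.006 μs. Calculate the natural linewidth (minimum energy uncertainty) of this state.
164.061 peV

Using the energy-time uncertainty principle:
ΔEΔt ≥ ℏ/2

The lifetime τ represents the time uncertainty Δt.
The natural linewidth (minimum energy uncertainty) is:

ΔE = ℏ/(2τ)
ΔE = (1.055e-34 J·s) / (2 × 2.006e-06 s)
ΔE = 2.629e-29 J = 164.061 peV

This natural linewidth limits the precision of spectroscopic measurements.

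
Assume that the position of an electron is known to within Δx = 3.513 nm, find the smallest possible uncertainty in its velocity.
16.477 km/s

Using the Heisenberg uncertainty principle and Δp = mΔv:
ΔxΔp ≥ ℏ/2
Δx(mΔv) ≥ ℏ/2

The minimum uncertainty in velocity is:
Δv_min = ℏ/(2mΔx)
Δv_min = (1.055e-34 J·s) / (2 × 9.109e-31 kg × 3.513e-09 m)
Δv_min = 1.648e+04 m/s = 16.477 km/s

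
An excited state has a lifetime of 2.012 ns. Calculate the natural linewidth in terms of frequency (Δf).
39.551 MHz

Using the energy-time uncertainty principle and E = hf:
ΔEΔt ≥ ℏ/2
hΔf·Δt ≥ ℏ/2

The minimum frequency uncertainty is:
Δf = ℏ/(2hτ) = 1/(4πτ)
Δf = 1/(4π × 2.012e-09 s)
Δf = 3.955e+07 Hz = 39.551 MHz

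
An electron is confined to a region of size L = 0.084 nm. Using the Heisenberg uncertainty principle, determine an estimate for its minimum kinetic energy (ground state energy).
1.350 eV

Using the uncertainty principle to estimate ground state energy:

1. The position uncertainty is approximately the confinement size:
   Δx ≈ L = 8.400e-11 m

2. From ΔxΔp ≥ ℏ/2, the minimum momentum uncertainty is:
   Δp ≈ ℏ/(2L) = 6.277e-25 kg·m/s

3. The kinetic energy is approximately:
   KE ≈ (Δp)²/(2m) = (6.277e-25)²/(2 × 9.109e-31 kg)
   KE ≈ 2.163e-19 J = 1.350 eV

This is an order-of-magnitude estimate of the ground state energy.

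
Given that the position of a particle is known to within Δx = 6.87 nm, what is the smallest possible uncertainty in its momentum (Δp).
7.675 × 10^-27 kg·m/s

Using the Heisenberg uncertainty principle:
ΔxΔp ≥ ℏ/2

The minimum uncertainty in momentum is:
Δp_min = ℏ/(2Δx)
Δp_min = (1.055e-34 J·s) / (2 × 6.870e-09 m)
Δp_min = 7.675e-27 kg·m/s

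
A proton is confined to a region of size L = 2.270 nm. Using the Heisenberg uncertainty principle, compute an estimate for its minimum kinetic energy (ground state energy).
1.007 μeV

Using the uncertainty principle to estimate ground state energy:

1. The position uncertainty is approximately the confinement size:
   Δx ≈ L = 2.270e-09 m

2. From ΔxΔp ≥ ℏ/2, the minimum momentum uncertainty is:
   Δp ≈ ℏ/(2L) = 2.323e-26 kg·m/s

3. The kinetic energy is approximately:
   KE ≈ (Δp)²/(2m) = (2.323e-26)²/(2 × 1.673e-27 kg)
   KE ≈ 1.613e-25 J = 1.007 μeV

This is an order-of-magnitude estimate of the ground state energy.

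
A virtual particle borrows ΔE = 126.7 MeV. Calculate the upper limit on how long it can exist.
2.598 ys

Using the energy-time uncertainty principle:
ΔEΔt ≥ ℏ/2

For a virtual particle borrowing energy ΔE, the maximum lifetime is:
Δt_max = ℏ/(2ΔE)

Converting energy:
ΔE = 126.7 MeV = 2.030e-11 J

Δt_max = (1.055e-34 J·s) / (2 × 2.030e-11 J)
Δt_max = 2.598e-24 s = 2.598 ys

Virtual particles with higher borrowed energy exist for shorter times.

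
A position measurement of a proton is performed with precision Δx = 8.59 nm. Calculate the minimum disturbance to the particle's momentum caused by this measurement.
6.138 × 10^-27 kg·m/s

The uncertainty principle implies that measuring position disturbs momentum:
ΔxΔp ≥ ℏ/2

When we measure position with precision Δx, we necessarily introduce a momentum uncertainty:
Δp ≥ ℏ/(2Δx)
Δp_min = (1.055e-34 J·s) / (2 × 8.590e-09 m)
Δp_min = 6.138e-27 kg·m/s

The more precisely we measure position, the greater the momentum disturbance.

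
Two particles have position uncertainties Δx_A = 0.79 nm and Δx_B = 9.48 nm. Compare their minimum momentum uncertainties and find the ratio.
Particle A has the larger minimum momentum uncertainty, by a factor of 12.00.

For each particle, the minimum momentum uncertainty is Δp_min = ℏ/(2Δx):

Particle A: Δp_A = ℏ/(2×7.900e-10 m) = 6.675e-26 kg·m/s
Particle B: Δp_B = ℏ/(2×9.480e-09 m) = 5.562e-27 kg·m/s

Ratio: Δp_A/Δp_B = 12.00

Since Δp_min ∝ 1/Δx, the particle with smaller position uncertainty (A) has larger momentum uncertainty.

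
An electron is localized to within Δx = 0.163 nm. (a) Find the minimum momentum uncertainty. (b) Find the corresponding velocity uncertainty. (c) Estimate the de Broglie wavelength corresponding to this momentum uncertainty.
(a) Δp_min = 3.235 × 10^-25 kg·m/s
(b) Δv_min = 355.115 km/s
(c) λ_dB = 2.048 nm

Step-by-step:

(a) From the uncertainty principle:
Δp_min = ℏ/(2Δx) = (1.055e-34 J·s)/(2 × 1.630e-10 m) = 3.235e-25 kg·m/s

(b) The velocity uncertainty:
Δv = Δp/m = (3.235e-25 kg·m/s)/(9.109e-31 kg) = 3.551e+05 m/s = 355.115 km/s

(c) The de Broglie wavelength for this momentum:
λ = h/p = (6.626e-34 J·s)/(3.235e-25 kg·m/s) = 2.048e-09 m = 2.048 nm

Note: The de Broglie wavelength is comparable to the localization size, as expected from wave-particle duality.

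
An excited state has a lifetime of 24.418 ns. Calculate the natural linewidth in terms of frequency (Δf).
3.259 MHz

Using the energy-time uncertainty principle and E = hf:
ΔEΔt ≥ ℏ/2
hΔf·Δt ≥ ℏ/2

The minimum frequency uncertainty is:
Δf = ℏ/(2hτ) = 1/(4πτ)
Δf = 1/(4π × 2.442e-08 s)
Δf = 3.259e+06 Hz = 3.259 MHz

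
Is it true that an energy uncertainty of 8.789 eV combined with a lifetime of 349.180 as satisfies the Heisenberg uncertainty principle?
Yes, it satisfies the uncertainty relation.

Calculate the product ΔEΔt:
ΔE = 8.789 eV = 1.408e-18 J
ΔEΔt = (1.408e-18 J) × (3.492e-16 s)
ΔEΔt = 4.917e-34 J·s

Compare to the minimum allowed value ℏ/2:
ℏ/2 = 5.273e-35 J·s

Since ΔEΔt = 4.917e-34 J·s ≥ 5.273e-35 J·s = ℏ/2,
this satisfies the uncertainty relation.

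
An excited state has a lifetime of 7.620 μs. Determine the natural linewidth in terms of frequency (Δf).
10.443 kHz

Using the energy-time uncertainty principle and E = hf:
ΔEΔt ≥ ℏ/2
hΔf·Δt ≥ ℏ/2

The minimum frequency uncertainty is:
Δf = ℏ/(2hτ) = 1/(4πτ)
Δf = 1/(4π × 7.620e-06 s)
Δf = 1.044e+04 Hz = 10.443 kHz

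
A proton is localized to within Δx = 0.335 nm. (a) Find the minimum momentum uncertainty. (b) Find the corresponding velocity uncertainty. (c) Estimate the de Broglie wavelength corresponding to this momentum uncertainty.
(a) Δp_min = 1.574 × 10^-25 kg·m/s
(b) Δv_min = 94.103 m/s
(c) λ_dB = 4.210 nm

Step-by-step:

(a) From the uncertainty principle:
Δp_min = ℏ/(2Δx) = (1.055e-34 J·s)/(2 × 3.350e-10 m) = 1.574e-25 kg·m/s

(b) The velocity uncertainty:
Δv = Δp/m = (1.574e-25 kg·m/s)/(1.673e-27 kg) = 9.410e+01 m/s = 94.103 m/s

(c) The de Broglie wavelength for this momentum:
λ = h/p = (6.626e-34 J·s)/(1.574e-25 kg·m/s) = 4.210e-09 m = 4.210 nm

Note: The de Broglie wavelength is comparable to the localization size, as expected from wave-particle duality.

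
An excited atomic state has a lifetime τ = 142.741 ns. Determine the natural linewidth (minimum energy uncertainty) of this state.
2.306 neV

Using the energy-time uncertainty principle:
ΔEΔt ≥ ℏ/2

The lifetime τ represents the time uncertainty Δt.
The natural linewidth (minimum energy uncertainty) is:

ΔE = ℏ/(2τ)
ΔE = (1.055e-34 J·s) / (2 × 1.427e-07 s)
ΔE = 3.694e-28 J = 2.306 neV

This natural linewidth limits the precision of spectroscopic measurements.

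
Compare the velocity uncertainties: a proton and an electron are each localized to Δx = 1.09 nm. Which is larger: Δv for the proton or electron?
The electron has the larger minimum velocity uncertainty, by a ratio of 1836.2.

For both particles, Δp_min = ℏ/(2Δx) = 4.837e-26 kg·m/s (same for both).

The velocity uncertainty is Δv = Δp/m:
- proton: Δv = 4.837e-26 / 1.673e-27 = 2.892e+01 m/s = 28.922 m/s
- electron: Δv = 4.837e-26 / 9.109e-31 = 5.310e+04 m/s = 53.104 km/s

Ratio: 5.310e+04 / 2.892e+01 = 1836.2

The lighter particle has larger velocity uncertainty because Δv ∝ 1/m.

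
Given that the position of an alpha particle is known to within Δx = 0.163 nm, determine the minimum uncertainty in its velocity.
48.684 m/s

Using the Heisenberg uncertainty principle and Δp = mΔv:
ΔxΔp ≥ ℏ/2
Δx(mΔv) ≥ ℏ/2

The minimum uncertainty in velocity is:
Δv_min = ℏ/(2mΔx)
Δv_min = (1.055e-34 J·s) / (2 × 6.645e-27 kg × 1.630e-10 m)
Δv_min = 4.868e+01 m/s = 48.684 m/s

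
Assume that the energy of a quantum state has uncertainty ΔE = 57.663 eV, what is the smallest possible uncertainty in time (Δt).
5.707 as

Using the energy-time uncertainty principle:
ΔEΔt ≥ ℏ/2

The minimum uncertainty in time is:
Δt_min = ℏ/(2ΔE)
Δt_min = (1.055e-34 J·s) / (2 × 9.239e-18 J)
Δt_min = 5.707e-18 s = 5.707 as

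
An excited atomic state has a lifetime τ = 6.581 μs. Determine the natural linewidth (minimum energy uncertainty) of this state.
50.009 peV

Using the energy-time uncertainty principle:
ΔEΔt ≥ ℏ/2

The lifetime τ represents the time uncertainty Δt.
The natural linewidth (minimum energy uncertainty) is:

ΔE = ℏ/(2τ)
ΔE = (1.055e-34 J·s) / (2 × 6.581e-06 s)
ΔE = 8.012e-30 J = 50.009 peV

This natural linewidth limits the precision of spectroscopic measurements.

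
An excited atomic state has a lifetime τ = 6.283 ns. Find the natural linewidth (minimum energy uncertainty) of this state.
52.380 neV

Using the energy-time uncertainty principle:
ΔEΔt ≥ ℏ/2

The lifetime τ represents the time uncertainty Δt.
The natural linewidth (minimum energy uncertainty) is:

ΔE = ℏ/(2τ)
ΔE = (1.055e-34 J·s) / (2 × 6.283e-09 s)
ΔE = 8.392e-27 J = 52.380 neV

This natural linewidth limits the precision of spectroscopic measurements.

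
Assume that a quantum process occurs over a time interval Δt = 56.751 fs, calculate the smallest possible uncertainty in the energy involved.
5.799 meV

Using the energy-time uncertainty principle:
ΔEΔt ≥ ℏ/2

The minimum uncertainty in energy is:
ΔE_min = ℏ/(2Δt)
ΔE_min = (1.055e-34 J·s) / (2 × 5.675e-14 s)
ΔE_min = 9.291e-22 J = 5.799 meV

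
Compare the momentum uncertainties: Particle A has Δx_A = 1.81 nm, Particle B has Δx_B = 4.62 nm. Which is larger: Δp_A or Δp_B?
Particle A has the larger minimum momentum uncertainty, by a factor of 2.55.

For each particle, the minimum momentum uncertainty is Δp_min = ℏ/(2Δx):

Particle A: Δp_A = ℏ/(2×1.810e-09 m) = 2.913e-26 kg·m/s
Particle B: Δp_B = ℏ/(2×4.620e-09 m) = 1.141e-26 kg·m/s

Ratio: Δp_A/Δp_B = 2.55

Since Δp_min ∝ 1/Δx, the particle with smaller position uncertainty (A) has larger momentum uncertainty.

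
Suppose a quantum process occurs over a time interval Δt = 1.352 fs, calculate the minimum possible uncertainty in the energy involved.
243.422 meV

Using the energy-time uncertainty principle:
ΔEΔt ≥ ℏ/2

The minimum uncertainty in energy is:
ΔE_min = ℏ/(2Δt)
ΔE_min = (1.055e-34 J·s) / (2 × 1.352e-15 s)
ΔE_min = 3.900e-20 J = 243.422 meV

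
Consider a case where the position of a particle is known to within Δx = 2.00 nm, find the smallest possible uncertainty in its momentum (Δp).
2.636 × 10^-26 kg·m/s

Using the Heisenberg uncertainty principle:
ΔxΔp ≥ ℏ/2

The minimum uncertainty in momentum is:
Δp_min = ℏ/(2Δx)
Δp_min = (1.055e-34 J·s) / (2 × 2.000e-09 m)
Δp_min = 2.636e-26 kg·m/s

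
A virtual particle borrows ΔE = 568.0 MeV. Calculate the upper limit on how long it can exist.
5.794 × 10^-25 s

Using the energy-time uncertainty principle:
ΔEΔt ≥ ℏ/2

For a virtual particle borrowing energy ΔE, the maximum lifetime is:
Δt_max = ℏ/(2ΔE)

Converting energy:
ΔE = 568.0 MeV = 9.100e-11 J

Δt_max = (1.055e-34 J·s) / (2 × 9.100e-11 J)
Δt_max = 5.794e-25 s = 5.794 × 10^-25 s

Virtual particles with higher borrowed energy exist for shorter times.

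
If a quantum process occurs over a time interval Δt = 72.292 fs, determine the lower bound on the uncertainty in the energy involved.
4.552 meV

Using the energy-time uncertainty principle:
ΔEΔt ≥ ℏ/2

The minimum uncertainty in energy is:
ΔE_min = ℏ/(2Δt)
ΔE_min = (1.055e-34 J·s) / (2 × 7.229e-14 s)
ΔE_min = 7.294e-22 J = 4.552 meV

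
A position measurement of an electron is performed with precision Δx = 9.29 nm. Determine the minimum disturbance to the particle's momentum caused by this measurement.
5.676 × 10^-27 kg·m/s

The uncertainty principle implies that measuring position disturbs momentum:
ΔxΔp ≥ ℏ/2

When we measure position with precision Δx, we necessarily introduce a momentum uncertainty:
Δp ≥ ℏ/(2Δx)
Δp_min = (1.055e-34 J·s) / (2 × 9.290e-09 m)
Δp_min = 5.676e-27 kg·m/s

The more precisely we measure position, the greater the momentum disturbance.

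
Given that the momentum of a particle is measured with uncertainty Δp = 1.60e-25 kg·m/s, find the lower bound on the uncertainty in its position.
329.554 pm

Using the Heisenberg uncertainty principle:
ΔxΔp ≥ ℏ/2

The minimum uncertainty in position is:
Δx_min = ℏ/(2Δp)
Δx_min = (1.055e-34 J·s) / (2 × 1.600e-25 kg·m/s)
Δx_min = 3.296e-10 m = 329.554 pm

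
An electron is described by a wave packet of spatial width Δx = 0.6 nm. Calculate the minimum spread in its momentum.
8.788 × 10^-26 kg·m/s

For a wave packet, the spatial width Δx and momentum spread Δp are related by the uncertainty principle:
ΔxΔp ≥ ℏ/2

The minimum momentum spread is:
Δp_min = ℏ/(2Δx)
Δp_min = (1.055e-34 J·s) / (2 × 6.000e-10 m)
Δp_min = 8.788e-26 kg·m/s

A wave packet cannot have both a well-defined position and well-defined momentum.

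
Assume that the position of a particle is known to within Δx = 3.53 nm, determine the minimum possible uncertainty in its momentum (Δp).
1.494 × 10^-26 kg·m/s

Using the Heisenberg uncertainty principle:
ΔxΔp ≥ ℏ/2

The minimum uncertainty in momentum is:
Δp_min = ℏ/(2Δx)
Δp_min = (1.055e-34 J·s) / (2 × 3.530e-09 m)
Δp_min = 1.494e-26 kg·m/s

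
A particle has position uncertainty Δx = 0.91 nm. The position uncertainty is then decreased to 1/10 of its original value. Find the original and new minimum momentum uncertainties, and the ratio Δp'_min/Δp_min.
Original Δp_min = 5.794 × 10^-26 kg·m/s; new Δp'_min = 5.794 × 10^-25 kg·m/s; ratio Δp'_min/Δp_min = 10.

From the uncertainty principle ΔxΔp ≥ ℏ/2, the minimum momentum uncertainty is Δp_min = ℏ/(2Δx).

Original (Δx = 0.91 nm = 9.100e-10 m):
Δp_min = (1.055e-34 J·s)/(2 × 9.100e-10 m) = 5.794e-26 kg·m/s

When Δx → (1/10)Δx:
Δp'_min = ℏ/(2 × (1/10)Δx) = 10 × ℏ/(2Δx) = 10 × Δp_min
Δp'_min = 10 × 5.794e-26 kg·m/s = 5.794e-25 kg·m/s

Since Δp_min ∝ 1/Δx, when Δx is decreased to 1/10 of its original value, Δp_min increases to 10 times its original value.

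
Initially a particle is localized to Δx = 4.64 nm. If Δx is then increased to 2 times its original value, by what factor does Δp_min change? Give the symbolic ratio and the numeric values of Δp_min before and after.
Original Δp_min = 1.136 × 10^-26 kg·m/s; new Δp'_min = 5.682 × 10^-27 kg·m/s; ratio Δp'_min/Δp_min = 1/2.

From the uncertainty principle ΔxΔp ≥ ℏ/2, the minimum momentum uncertainty is Δp_min = ℏ/(2Δx).

Original (Δx = 4.64 nm = 4.640e-09 m):
Δp_min = (1.055e-34 J·s)/(2 × 4.640e-09 m) = 1.136e-26 kg·m/s

When Δx → 2Δx:
Δp'_min = ℏ/(2 × 2Δx) = (1/2) × ℏ/(2Δx) = (1/2) × Δp_min
Δp'_min = 1/2 × 1.136e-26 kg·m/s = 5.682e-27 kg·m/s

Since Δp_min ∝ 1/Δx, when Δx is increased to 2 times its original value, Δp_min decreases to 1/2 of its original value.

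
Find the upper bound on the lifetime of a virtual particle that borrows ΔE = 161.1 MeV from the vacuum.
2.043 ys

Using the energy-time uncertainty principle:
ΔEΔt ≥ ℏ/2

For a virtual particle borrowing energy ΔE, the maximum lifetime is:
Δt_max = ℏ/(2ΔE)

Converting energy:
ΔE = 161.1 MeV = 2.581e-11 J

Δt_max = (1.055e-34 J·s) / (2 × 2.581e-11 J)
Δt_max = 2.043e-24 s = 2.043 ys

Virtual particles with higher borrowed energy exist for shorter times.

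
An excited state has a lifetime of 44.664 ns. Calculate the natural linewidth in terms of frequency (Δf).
1.782 MHz

Using the energy-time uncertainty principle and E = hf:
ΔEΔt ≥ ℏ/2
hΔf·Δt ≥ ℏ/2

The minimum frequency uncertainty is:
Δf = ℏ/(2hτ) = 1/(4πτ)
Δf = 1/(4π × 4.466e-08 s)
Δf = 1.782e+06 Hz = 1.782 MHz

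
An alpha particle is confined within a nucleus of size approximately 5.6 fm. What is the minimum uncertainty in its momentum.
9.416 × 10^-21 kg·m/s

Using the Heisenberg uncertainty principle:
ΔxΔp ≥ ℏ/2

With Δx ≈ L = 5.600e-15 m (the confinement size):
Δp_min = ℏ/(2Δx)
Δp_min = (1.055e-34 J·s) / (2 × 5.600e-15 m)
Δp_min = 9.416e-21 kg·m/s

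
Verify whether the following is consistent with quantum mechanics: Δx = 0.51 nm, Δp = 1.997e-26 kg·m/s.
No, it violates the uncertainty principle (impossible measurement).

Calculate the product ΔxΔp:
ΔxΔp = (5.100e-10 m) × (1.997e-26 kg·m/s)
ΔxΔp = 1.018e-35 J·s

Compare to the minimum allowed value ℏ/2:
ℏ/2 = 5.273e-35 J·s

Since ΔxΔp = 1.018e-35 J·s < 5.273e-35 J·s = ℏ/2,
the measurement violates the uncertainty principle.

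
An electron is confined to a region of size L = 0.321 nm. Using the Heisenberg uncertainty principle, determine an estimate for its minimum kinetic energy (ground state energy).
92.438 meV

Using the uncertainty principle to estimate ground state energy:

1. The position uncertainty is approximately the confinement size:
   Δx ≈ L = 3.210e-10 m

2. From ΔxΔp ≥ ℏ/2, the minimum momentum uncertainty is:
   Δp ≈ ℏ/(2L) = 1.643e-25 kg·m/s

3. The kinetic energy is approximately:
   KE ≈ (Δp)²/(2m) = (1.643e-25)²/(2 × 9.109e-31 kg)
   KE ≈ 1.481e-20 J = 92.438 meV

This is an order-of-magnitude estimate of the ground state energy.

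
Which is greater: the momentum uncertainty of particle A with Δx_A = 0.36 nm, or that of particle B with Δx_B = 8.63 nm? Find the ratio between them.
Particle A has the larger minimum momentum uncertainty, by a factor of 23.97.

For each particle, the minimum momentum uncertainty is Δp_min = ℏ/(2Δx):

Particle A: Δp_A = ℏ/(2×3.600e-10 m) = 1.465e-25 kg·m/s
Particle B: Δp_B = ℏ/(2×8.630e-09 m) = 6.110e-27 kg·m/s

Ratio: Δp_A/Δp_B = 23.97

Since Δp_min ∝ 1/Δx, the particle with smaller position uncertainty (A) has larger momentum uncertainty.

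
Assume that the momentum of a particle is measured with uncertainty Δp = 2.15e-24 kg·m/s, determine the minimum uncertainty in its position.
24.525 pm

Using the Heisenberg uncertainty principle:
ΔxΔp ≥ ℏ/2

The minimum uncertainty in position is:
Δx_min = ℏ/(2Δp)
Δx_min = (1.055e-34 J·s) / (2 × 2.150e-24 kg·m/s)
Δx_min = 2.452e-11 m = 24.525 pm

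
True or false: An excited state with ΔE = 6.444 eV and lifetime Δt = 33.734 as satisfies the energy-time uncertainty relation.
No, it violates the uncertainty relation.

Calculate the product ΔEΔt:
ΔE = 6.444 eV = 1.032e-18 J
ΔEΔt = (1.032e-18 J) × (3.373e-17 s)
ΔEΔt = 3.483e-35 J·s

Compare to the minimum allowed value ℏ/2:
ℏ/2 = 5.273e-35 J·s

Since ΔEΔt = 3.483e-35 J·s < 5.273e-35 J·s = ℏ/2,
this violates the uncertainty relation.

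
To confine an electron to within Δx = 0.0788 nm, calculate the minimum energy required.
1.534 eV

Localizing a particle requires giving it sufficient momentum uncertainty:

1. From uncertainty principle: Δp ≥ ℏ/(2Δx)
   Δp_min = (1.055e-34 J·s) / (2 × 7.880e-11 m)
   Δp_min = 6.691e-25 kg·m/s

2. This momentum uncertainty corresponds to kinetic energy:
   KE ≈ (Δp)²/(2m) = (6.691e-25)²/(2 × 9.109e-31 kg)
   KE = 2.458e-19 J = 1.534 eV

Tighter localization requires more energy.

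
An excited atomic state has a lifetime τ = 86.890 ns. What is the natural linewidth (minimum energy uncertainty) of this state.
3.788 neV

Using the energy-time uncertainty principle:
ΔEΔt ≥ ℏ/2

The lifetime τ represents the time uncertainty Δt.
The natural linewidth (minimum energy uncertainty) is:

ΔE = ℏ/(2τ)
ΔE = (1.055e-34 J·s) / (2 × 8.689e-08 s)
ΔE = 6.068e-28 J = 3.788 neV

This natural linewidth limits the precision of spectroscopic measurements.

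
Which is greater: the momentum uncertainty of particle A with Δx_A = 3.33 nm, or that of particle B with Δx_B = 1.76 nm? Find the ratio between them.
Particle B has the larger minimum momentum uncertainty, by a factor of 1.89.

For each particle, the minimum momentum uncertainty is Δp_min = ℏ/(2Δx):

Particle A: Δp_A = ℏ/(2×3.330e-09 m) = 1.583e-26 kg·m/s
Particle B: Δp_B = ℏ/(2×1.760e-09 m) = 2.996e-26 kg·m/s

Ratio: Δp_B/Δp_A = 1.89

Since Δp_min ∝ 1/Δx, the particle with smaller position uncertainty (B) has larger momentum uncertainty.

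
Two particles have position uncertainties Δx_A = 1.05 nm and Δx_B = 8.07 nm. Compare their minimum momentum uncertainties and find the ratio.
Particle A has the larger minimum momentum uncertainty, by a factor of 7.69.

For each particle, the minimum momentum uncertainty is Δp_min = ℏ/(2Δx):

Particle A: Δp_A = ℏ/(2×1.050e-09 m) = 5.022e-26 kg·m/s
Particle B: Δp_B = ℏ/(2×8.070e-09 m) = 6.534e-27 kg·m/s

Ratio: Δp_A/Δp_B = 7.69

Since Δp_min ∝ 1/Δx, the particle with smaller position uncertainty (A) has larger momentum uncertainty.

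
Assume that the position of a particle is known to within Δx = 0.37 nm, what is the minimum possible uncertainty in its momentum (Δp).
1.425 × 10^-25 kg·m/s

Using the Heisenberg uncertainty principle:
ΔxΔp ≥ ℏ/2

The minimum uncertainty in momentum is:
Δp_min = ℏ/(2Δx)
Δp_min = (1.055e-34 J·s) / (2 × 3.700e-10 m)
Δp_min = 1.425e-25 kg·m/s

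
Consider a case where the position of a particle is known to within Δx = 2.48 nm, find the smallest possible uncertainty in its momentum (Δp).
2.126 × 10^-26 kg·m/s

Using the Heisenberg uncertainty principle:
ΔxΔp ≥ ℏ/2

The minimum uncertainty in momentum is:
Δp_min = ℏ/(2Δx)
Δp_min = (1.055e-34 J·s) / (2 × 2.480e-09 m)
Δp_min = 2.126e-26 kg·m/s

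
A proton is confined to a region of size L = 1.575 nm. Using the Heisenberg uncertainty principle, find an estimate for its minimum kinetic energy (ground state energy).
2.091 μeV

Using the uncertainty principle to estimate ground state energy:

1. The position uncertainty is approximately the confinement size:
   Δx ≈ L = 1.575e-09 m

2. From ΔxΔp ≥ ℏ/2, the minimum momentum uncertainty is:
   Δp ≈ ℏ/(2L) = 3.348e-26 kg·m/s

3. The kinetic energy is approximately:
   KE ≈ (Δp)²/(2m) = (3.348e-26)²/(2 × 1.673e-27 kg)
   KE ≈ 3.350e-25 J = 2.091 μeV

This is an order-of-magnitude estimate of the ground state energy.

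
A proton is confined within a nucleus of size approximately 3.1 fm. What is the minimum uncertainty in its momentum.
1.701 × 10^-20 kg·m/s

Using the Heisenberg uncertainty principle:
ΔxΔp ≥ ℏ/2

With Δx ≈ L = 3.100e-15 m (the confinement size):
Δp_min = ℏ/(2Δx)
Δp_min = (1.055e-34 J·s) / (2 × 3.100e-15 m)
Δp_min = 1.701e-20 kg·m/s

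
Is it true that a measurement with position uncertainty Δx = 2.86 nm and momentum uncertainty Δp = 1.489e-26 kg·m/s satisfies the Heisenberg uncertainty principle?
No, it violates the uncertainty principle (impossible measurement).

Calculate the product ΔxΔp:
ΔxΔp = (2.860e-09 m) × (1.489e-26 kg·m/s)
ΔxΔp = 4.259e-35 J·s

Compare to the minimum allowed value ℏ/2:
ℏ/2 = 5.273e-35 J·s

Since ΔxΔp = 4.259e-35 J·s < 5.273e-35 J·s = ℏ/2,
the measurement violates the uncertainty principle.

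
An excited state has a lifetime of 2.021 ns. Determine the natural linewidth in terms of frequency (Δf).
39.375 MHz

Using the energy-time uncertainty principle and E = hf:
ΔEΔt ≥ ℏ/2
hΔf·Δt ≥ ℏ/2

The minimum frequency uncertainty is:
Δf = ℏ/(2hτ) = 1/(4πτ)
Δf = 1/(4π × 2.021e-09 s)
Δf = 3.938e+07 Hz = 39.375 MHz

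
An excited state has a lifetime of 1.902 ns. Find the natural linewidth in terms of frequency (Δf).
41.839 MHz

Using the energy-time uncertainty principle and E = hf:
ΔEΔt ≥ ℏ/2
hΔf·Δt ≥ ℏ/2

The minimum frequency uncertainty is:
Δf = ℏ/(2hτ) = 1/(4πτ)
Δf = 1/(4π × 1.902e-09 s)
Δf = 4.184e+07 Hz = 41.839 MHz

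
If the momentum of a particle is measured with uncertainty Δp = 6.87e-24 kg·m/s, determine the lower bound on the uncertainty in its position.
7.675 pm

Using the Heisenberg uncertainty principle:
ΔxΔp ≥ ℏ/2

The minimum uncertainty in position is:
Δx_min = ℏ/(2Δp)
Δx_min = (1.055e-34 J·s) / (2 × 6.870e-24 kg·m/s)
Δx_min = 7.675e-12 m = 7.675 pm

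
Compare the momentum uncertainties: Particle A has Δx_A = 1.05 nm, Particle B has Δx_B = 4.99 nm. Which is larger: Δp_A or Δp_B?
Particle A has the larger minimum momentum uncertainty, by a factor of 4.75.

For each particle, the minimum momentum uncertainty is Δp_min = ℏ/(2Δx):

Particle A: Δp_A = ℏ/(2×1.050e-09 m) = 5.022e-26 kg·m/s
Particle B: Δp_B = ℏ/(2×4.990e-09 m) = 1.057e-26 kg·m/s

Ratio: Δp_A/Δp_B = 4.75

Since Δp_min ∝ 1/Δx, the particle with smaller position uncertainty (A) has larger momentum uncertainty.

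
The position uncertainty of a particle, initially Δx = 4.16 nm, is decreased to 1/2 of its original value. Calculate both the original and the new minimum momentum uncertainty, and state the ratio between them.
Original Δp_min = 1.268 × 10^-26 kg·m/s; new Δp'_min = 2.535 × 10^-26 kg·m/s; ratio Δp'_min/Δp_min = 2.

From the uncertainty principle ΔxΔp ≥ ℏ/2, the minimum momentum uncertainty is Δp_min = ℏ/(2Δx).

Original (Δx = 4.16 nm = 4.160e-09 m):
Δp_min = (1.055e-34 J·s)/(2 × 4.160e-09 m) = 1.268e-26 kg·m/s

When Δx → (1/2)Δx:
Δp'_min = ℏ/(2 × (1/2)Δx) = 2 × ℏ/(2Δx) = 2 × Δp_min
Δp'_min = 2 × 1.268e-26 kg·m/s = 2.535e-26 kg·m/s

Since Δp_min ∝ 1/Δx, when Δx is decreased to 1/2 of its original value, Δp_min increases to 2 times its original value.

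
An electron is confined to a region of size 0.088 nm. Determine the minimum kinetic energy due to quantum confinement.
1.230 eV

Using the uncertainty principle:

1. Position uncertainty: Δx ≈ 8.800e-11 m
2. Minimum momentum uncertainty: Δp = ℏ/(2Δx) = 5.992e-25 kg·m/s
3. Minimum kinetic energy:
   KE = (Δp)²/(2m) = (5.992e-25)²/(2 × 9.109e-31 kg)
   KE = 1.971e-19 J = 1.230 eV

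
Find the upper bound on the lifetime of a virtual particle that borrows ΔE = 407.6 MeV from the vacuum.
8.074 × 10^-25 s

Using the energy-time uncertainty principle:
ΔEΔt ≥ ℏ/2

For a virtual particle borrowing energy ΔE, the maximum lifetime is:
Δt_max = ℏ/(2ΔE)

Converting energy:
ΔE = 407.6 MeV = 6.530e-11 J

Δt_max = (1.055e-34 J·s) / (2 × 6.530e-11 J)
Δt_max = 8.074e-25 s = 8.074 × 10^-25 s

Virtual particles with higher borrowed energy exist for shorter times.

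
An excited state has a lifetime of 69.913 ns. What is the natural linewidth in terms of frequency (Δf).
1.138 MHz

Using the energy-time uncertainty principle and E = hf:
ΔEΔt ≥ ℏ/2
hΔf·Δt ≥ ℏ/2

The minimum frequency uncertainty is:
Δf = ℏ/(2hτ) = 1/(4πτ)
Δf = 1/(4π × 6.991e-08 s)
Δf = 1.138e+06 Hz = 1.138 MHz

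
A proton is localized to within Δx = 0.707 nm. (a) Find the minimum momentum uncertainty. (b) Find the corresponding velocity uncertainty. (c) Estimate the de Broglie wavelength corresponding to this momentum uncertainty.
(a) Δp_min = 7.458 × 10^-26 kg·m/s
(b) Δv_min = 44.589 m/s
(c) λ_dB = 8.884 nm

Step-by-step:

(a) From the uncertainty principle:
Δp_min = ℏ/(2Δx) = (1.055e-34 J·s)/(2 × 7.070e-10 m) = 7.458e-26 kg·m/s

(b) The velocity uncertainty:
Δv = Δp/m = (7.458e-26 kg·m/s)/(1.673e-27 kg) = 4.459e+01 m/s = 44.589 m/s

(c) The de Broglie wavelength for this momentum:
λ = h/p = (6.626e-34 J·s)/(7.458e-26 kg·m/s) = 8.884e-09 m = 8.884 nm

Note: The de Broglie wavelength is comparable to the localization size, as expected from wave-particle duality.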